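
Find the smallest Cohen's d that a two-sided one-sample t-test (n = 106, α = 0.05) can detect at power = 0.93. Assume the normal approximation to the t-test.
d ≈ 0.33

Minimum detectable effect (one-sample t-test, normal approximation):
d = (z_{α/2} + z_β) / √n
d = (1.960 + 1.476) / √106
d = 3.436 / 10.296
d ≈ 0.33

By Cohen's convention (0.2 small / 0.5 medium / 0.8 large): small effect.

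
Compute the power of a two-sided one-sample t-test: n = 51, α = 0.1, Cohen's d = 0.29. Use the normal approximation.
Power ≈ 0.67

Power calculation (one-sample t-test, normal approximation):
z_β = d · √n - z_{α/2}
z_β = 0.29 · √51 - 1.645
z_β = 0.29 · 7.141 - 1.645
z_β = 0.426

Power = Φ(z_β) = Φ(0.426) ≈ 0.665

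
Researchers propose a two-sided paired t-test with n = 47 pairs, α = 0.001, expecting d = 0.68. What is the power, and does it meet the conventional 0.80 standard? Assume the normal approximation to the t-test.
Power ≈ 0.91; the study is adequately powered (power ≥ 0.80)

Power calculation (paired t-test, normal approximation):
z_β = d · √n - z_{α/2}
z_β = 0.68 · √47 - 3.291
z_β = 0.68 · 6.856 - 3.291
z_β = 1.371

Power = Φ(z_β) = Φ(1.371) ≈ 0.915

Effect size d = 0.68 is medium by Cohen's convention (0.2/0.5/0.8).

Threshold: power ≥ 0.80 is conventionally adequate.
Power ≈ 0.91 → the study is adequately powered (power ≥ 0.80).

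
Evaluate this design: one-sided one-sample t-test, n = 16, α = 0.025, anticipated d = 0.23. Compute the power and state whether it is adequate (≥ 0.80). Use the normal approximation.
Power ≈ 0.15; the study is underpowered (power < 0.80)

Power calculation (one-sample t-test, normal approximation):
z_β = d · √n - z_α
z_β = 0.23 · √16 - 1.960
z_β = 0.23 · 4.000 - 1.960
z_β = -1.040

Power = Φ(z_β) = Φ(-1.040) ≈ 0.149

Effect size d = 0.23 is small by Cohen's convention (0.2/0.5/0.8).

Threshold: power ≥ 0.80 is conventionally adequate.
Power ≈ 0.15 → the study is underpowered (power < 0.80).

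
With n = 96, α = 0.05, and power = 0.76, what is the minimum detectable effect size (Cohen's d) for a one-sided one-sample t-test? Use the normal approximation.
d ≈ 0.24

Minimum detectable effect (one-sample t-test, normal approximation):
d = (z_α + z_β) / √n
d = (1.645 + 0.706) / √96
d = 2.351 / 9.798
d ≈ 0.24

By Cohen's convention (0.2 small / 0.5 medium / 0.8 large): small effect.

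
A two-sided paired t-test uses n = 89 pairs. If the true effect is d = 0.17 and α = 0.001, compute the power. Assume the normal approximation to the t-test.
Power ≈ 0.05

Power calculation (paired t-test, normal approximation):
z_β = d · √n - z_{α/2}
z_β = 0.17 · √89 - 3.291
z_β = 0.17 · 9.434 - 3.291
z_β = -1.687

Power = Φ(z_β) = Φ(-1.687) ≈ 0.046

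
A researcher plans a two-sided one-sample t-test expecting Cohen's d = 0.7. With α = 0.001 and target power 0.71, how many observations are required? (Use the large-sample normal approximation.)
n = 31

Sample size formula (one-sample t-test, normal approximation):
n = ((z_{α/2} + z_β) / d)²

z_{α/2} = 3.291 (for α = 0.001, two-sided)
z_β = 0.553 (for power = 0.71)
d = 0.7

n = ((3.291 + 0.553) / 0.7)²
n = (5.491)²
n ≈ 30.15
Round up to the next whole number: n = 31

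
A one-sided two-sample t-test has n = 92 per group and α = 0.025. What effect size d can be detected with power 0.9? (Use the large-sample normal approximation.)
d ≈ 0.48

Minimum detectable effect (two-sample t-test, normal approximation):
d = (z_α + z_β) / √(n/2)
d = (1.960 + 1.282) / √(92/2)
d = 3.242 / 6.782
d ≈ 0.48

By Cohen's convention (0.2 small / 0.5 medium / 0.8 large): small effect.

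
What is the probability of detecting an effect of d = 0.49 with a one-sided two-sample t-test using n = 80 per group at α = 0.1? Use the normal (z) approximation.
Power ≈ 0.97

Power calculation (two-sample t-test, normal approximation):
z_β = d · √(n/2) - z_α
z_β = 0.49 · √(80/2) - 1.282
z_β = 0.49 · 6.325 - 1.282
z_β = 1.817

Power = Φ(z_β) = Φ(1.817) ≈ 0.965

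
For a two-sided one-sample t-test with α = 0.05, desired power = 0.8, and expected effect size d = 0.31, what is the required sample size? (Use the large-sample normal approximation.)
n = 82

Sample size formula (one-sample t-test, normal approximation):
n = ((z_{α/2} + z_β) / d)²

z_{α/2} = 1.960 (for α = 0.05, two-sided)
z_β = 0.842 (for power = 0.8)
d = 0.31

n = ((1.960 + 0.842) / 0.31)²
n = (9.039)²
n ≈ 81.70
Round up to the next whole number: n = 82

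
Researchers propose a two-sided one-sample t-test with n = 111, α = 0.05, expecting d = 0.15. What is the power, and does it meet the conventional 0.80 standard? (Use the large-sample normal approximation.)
Power ≈ 0.35; the study is underpowered (power < 0.80)

Power calculation (one-sample t-test, normal approximation):
z_β = d · √n - z_{α/2}
z_β = 0.15 · √111 - 1.960
z_β = 0.15 · 10.536 - 1.960
z_β = -0.380

Power = Φ(z_β) = Φ(-0.380) ≈ 0.352

Effect size d = 0.15 is very small by Cohen's convention (0.2/0.5/0.8).

Threshold: power ≥ 0.80 is conventionally adequate.
Power ≈ 0.35 → the study is underpowered (power < 0.80).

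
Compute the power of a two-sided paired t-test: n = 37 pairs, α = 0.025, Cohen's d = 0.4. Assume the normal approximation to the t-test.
Power ≈ 0.58

Power calculation (paired t-test, normal approximation):
z_β = d · √n - z_{α/2}
z_β = 0.4 · √37 - 2.241
z_β = 0.4 · 6.083 - 2.241
z_β = 0.192

Power = Φ(z_β) = Φ(0.192) ≈ 0.576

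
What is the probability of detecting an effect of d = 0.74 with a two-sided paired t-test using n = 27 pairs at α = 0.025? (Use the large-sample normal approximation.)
Power ≈ 0.95

Power calculation (paired t-test, normal approximation):
z_β = d · √n - z_{α/2}
z_β = 0.74 · √27 - 2.241
z_β = 0.74 · 5.196 - 2.241
z_β = 1.604

Power = Φ(z_β) = Φ(1.604) ≈ 0.946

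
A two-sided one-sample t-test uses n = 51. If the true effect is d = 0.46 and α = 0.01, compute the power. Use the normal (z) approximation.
Power ≈ 0.76

Power calculation (one-sample t-test, normal approximation):
z_β = d · √n - z_{α/2}
z_β = 0.46 · √51 - 2.576
z_β = 0.46 · 7.141 - 2.576
z_β = 0.709

Power = Φ(z_β) = Φ(0.709) ≈ 0.761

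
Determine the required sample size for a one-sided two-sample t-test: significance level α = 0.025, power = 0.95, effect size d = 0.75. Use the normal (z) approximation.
n = 47 per group

Sample size formula (two-sample t-test, normal approximation):
n = 2 · ((z_α + z_β) / d)²

z_α = 1.960 (for α = 0.025, one-sided)
z_β = 1.645 (for power = 0.95)
d = 0.75

n = 2 · ((1.960 + 1.645) / 0.75)²
n = 2 · (4.807)²
n ≈ 46.21
Round up to the next whole number: n = 47 per group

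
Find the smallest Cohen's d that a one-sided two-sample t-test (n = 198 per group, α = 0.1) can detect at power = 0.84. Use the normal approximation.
d ≈ 0.23

Minimum detectable effect (two-sample t-test, normal approximation):
d = (z_α + z_β) / √(n/2)
d = (1.282 + 0.994) / √(198/2)
d = 2.276 / 9.950
d ≈ 0.23

By Cohen's convention (0.2 small / 0.5 medium / 0.8 large): small effect.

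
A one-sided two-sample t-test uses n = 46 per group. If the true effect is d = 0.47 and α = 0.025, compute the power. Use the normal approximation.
Power ≈ 0.62

Power calculation (two-sample t-test, normal approximation):
z_β = d · √(n/2) - z_α
z_β = 0.47 · √(46/2) - 1.960
z_β = 0.47 · 4.796 - 1.960
z_β = 0.294

Power = Φ(z_β) = Φ(0.294) ≈ 0.616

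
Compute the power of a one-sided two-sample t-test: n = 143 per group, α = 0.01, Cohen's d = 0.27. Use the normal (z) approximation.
Power ≈ 0.48

Power calculation (two-sample t-test, normal approximation):
z_β = d · √(n/2) - z_α
z_β = 0.27 · √(143/2) - 2.326
z_β = 0.27 · 8.456 - 2.326
z_β = -0.043

Power = Φ(z_β) = Φ(-0.043) ≈ 0.483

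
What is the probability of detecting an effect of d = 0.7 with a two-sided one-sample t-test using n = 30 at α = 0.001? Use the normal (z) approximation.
Power ≈ 0.71

Power calculation (one-sample t-test, normal approximation):
z_β = d · √n - z_{α/2}
z_β = 0.7 · √30 - 3.291
z_β = 0.7 · 5.477 - 3.291
z_β = 0.544

Power = Φ(z_β) = Φ(0.544) ≈ 0.707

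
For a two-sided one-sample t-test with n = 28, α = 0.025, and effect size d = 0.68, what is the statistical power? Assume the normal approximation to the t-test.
Power ≈ 0.91

Power calculation (one-sample t-test, normal approximation):
z_β = d · √n - z_{α/2}
z_β = 0.68 · √28 - 2.241
z_β = 0.68 · 5.292 - 2.241
z_β = 1.357

Power = Φ(z_β) = Φ(1.357) ≈ 0.913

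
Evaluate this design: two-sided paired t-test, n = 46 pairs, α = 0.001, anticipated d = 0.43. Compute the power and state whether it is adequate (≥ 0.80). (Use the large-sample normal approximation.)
Power ≈ 0.35; the study is underpowered (power < 0.80)

Power calculation (paired t-test, normal approximation):
z_β = d · √n - z_{α/2}
z_β = 0.43 · √46 - 3.291
z_β = 0.43 · 6.782 - 3.291
z_β = -0.374

Power = Φ(z_β) = Φ(-0.374) ≈ 0.354

Effect size d = 0.43 is small by Cohen's convention (0.2/0.5/0.8).

Threshold: power ≥ 0.80 is conventionally adequate.
Power ≈ 0.35 → the study is underpowered (power < 0.80).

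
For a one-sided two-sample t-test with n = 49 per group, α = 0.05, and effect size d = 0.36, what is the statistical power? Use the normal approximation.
Power ≈ 0.55

Power calculation (two-sample t-test, normal approximation):
z_β = d · √(n/2) - z_α
z_β = 0.36 · √(49/2) - 1.645
z_β = 0.36 · 4.950 - 1.645
z_β = 0.137

Power = Φ(z_β) = Φ(0.137) ≈ 0.555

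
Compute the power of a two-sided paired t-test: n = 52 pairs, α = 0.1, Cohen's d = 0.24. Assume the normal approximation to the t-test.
Power ≈ 0.53

Power calculation (paired t-test, normal approximation):
z_β = d · √n - z_{α/2}
z_β = 0.24 · √52 - 1.645
z_β = 0.24 · 7.211 - 1.645
z_β = 0.086

Power = Φ(z_β) = Φ(0.086) ≈ 0.534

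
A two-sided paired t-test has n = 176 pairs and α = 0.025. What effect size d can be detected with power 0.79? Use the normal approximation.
d ≈ 0.23

Minimum detectable effect (paired t-test, normal approximation):
d = (z_{α/2} + z_β) / √n
d = (2.241 + 0.806) / √176
d = 3.048 / 13.266
d ≈ 0.23

By Cohen's convention (0.2 small / 0.5 medium / 0.8 large): small effect.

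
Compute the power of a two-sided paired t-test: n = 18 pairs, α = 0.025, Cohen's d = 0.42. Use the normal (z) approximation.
Power ≈ 0.32

Power calculation (paired t-test, normal approximation):
z_β = d · √n - z_{α/2}
z_β = 0.42 · √18 - 2.241
z_β = 0.42 · 4.243 - 2.241
z_β = -0.459

Power = Φ(z_β) = Φ(-0.459) ≈ 0.323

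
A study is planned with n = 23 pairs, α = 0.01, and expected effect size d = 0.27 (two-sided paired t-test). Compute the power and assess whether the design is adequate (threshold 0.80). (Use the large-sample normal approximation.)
Power ≈ 0.10; the study is underpowered (power < 0.80)

Power calculation (paired t-test, normal approximation):
z_β = d · √n - z_{α/2}
z_β = 0.27 · √23 - 2.576
z_β = 0.27 · 4.796 - 2.576
z_β = -1.281

Power = Φ(z_β) = Φ(-1.281) ≈ 0.100

Effect size d = 0.27 is small by Cohen's convention (0.2/0.5/0.8).

Threshold: power ≥ 0.80 is conventionally adequate.
Power ≈ 0.10 → the study is underpowered (power < 0.80).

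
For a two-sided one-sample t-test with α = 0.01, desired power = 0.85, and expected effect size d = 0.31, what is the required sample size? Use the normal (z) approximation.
n = 136

Sample size formula (one-sample t-test, normal approximation):
n = ((z_{α/2} + z_β) / d)²

z_{α/2} = 2.576 (for α = 0.01, two-sided)
z_β = 1.036 (for power = 0.85)
d = 0.31

n = ((2.576 + 1.036) / 0.31)²
n = (11.652)²
n ≈ 135.77
Round up to the next whole number: n = 136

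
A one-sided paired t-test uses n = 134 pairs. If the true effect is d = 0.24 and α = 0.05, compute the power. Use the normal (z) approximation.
Power ≈ 0.87

Power calculation (paired t-test, normal approximation):
z_β = d · √n - z_α
z_β = 0.24 · √134 - 1.645
z_β = 0.24 · 11.576 - 1.645
z_β = 1.133

Power = Φ(z_β) = Φ(1.133) ≈ 0.871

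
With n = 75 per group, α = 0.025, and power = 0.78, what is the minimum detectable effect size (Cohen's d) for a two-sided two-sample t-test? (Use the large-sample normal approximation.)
d ≈ 0.49

Minimum detectable effect (two-sample t-test, normal approximation):
d = (z_{α/2} + z_β) / √(n/2)
d = (2.241 + 0.772) / √(75/2)
d = 3.014 / 6.124
d ≈ 0.49

By Cohen's convention (0.2 small / 0.5 medium / 0.8 large): small effect.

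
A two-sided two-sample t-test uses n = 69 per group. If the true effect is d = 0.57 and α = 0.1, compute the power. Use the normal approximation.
Power ≈ 0.96

Power calculation (two-sample t-test, normal approximation):
z_β = d · √(n/2) - z_{α/2}
z_β = 0.57 · √(69/2) - 1.645
z_β = 0.57 · 5.874 - 1.645
z_β = 1.703

Power = Φ(z_β) = Φ(1.703) ≈ 0.956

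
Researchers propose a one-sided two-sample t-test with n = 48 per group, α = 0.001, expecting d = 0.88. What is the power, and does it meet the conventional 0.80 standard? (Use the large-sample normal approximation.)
Power ≈ 0.89; the study is adequately powered (power ≥ 0.80)

Power calculation (two-sample t-test, normal approximation):
z_β = d · √(n/2) - z_α
z_β = 0.88 · √(48/2) - 3.090
z_β = 0.88 · 4.899 - 3.090
z_β = 1.221

Power = Φ(z_β) = Φ(1.221) ≈ 0.889

Effect size d = 0.88 is large by Cohen's convention (0.2/0.5/0.8).

Threshold: power ≥ 0.80 is conventionally adequate.
Power ≈ 0.89 → the study is adequately powered (power ≥ 0.80).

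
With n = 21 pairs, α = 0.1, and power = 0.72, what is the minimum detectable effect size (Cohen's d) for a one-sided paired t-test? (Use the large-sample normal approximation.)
d ≈ 0.41

Minimum detectable effect (paired t-test, normal approximation):
d = (z_α + z_β) / √n
d = (1.282 + 0.583) / √21
d = 1.864 / 4.583
d ≈ 0.41

By Cohen's convention (0.2 small / 0.5 medium / 0.8 large): small effect.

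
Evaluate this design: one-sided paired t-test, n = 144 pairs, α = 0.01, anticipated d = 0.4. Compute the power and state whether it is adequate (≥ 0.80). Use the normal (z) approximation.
Power ≈ 0.99; the study is adequately powered (power ≥ 0.80)

Power calculation (paired t-test, normal approximation):
z_β = d · √n - z_α
z_β = 0.4 · √144 - 2.326
z_β = 0.4 · 12.000 - 2.326
z_β = 2.474

Power = Φ(z_β) = Φ(2.474) ≈ 0.993

Effect size d = 0.4 is small by Cohen's convention (0.2/0.5/0.8).

Threshold: power ≥ 0.80 is conventionally adequate.
Power ≈ 0.99 → the study is adequately powered (power ≥ 0.80).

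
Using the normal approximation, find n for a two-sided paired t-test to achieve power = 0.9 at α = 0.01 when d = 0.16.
n = 582 pairs

Sample size formula (paired t-test, normal approximation):
n = ((z_{α/2} + z_β) / d)²

z_{α/2} = 2.576 (for α = 0.01, two-sided)
z_β = 1.282 (for power = 0.9)
d = 0.16

n = ((2.576 + 1.282) / 0.16)²
n = (24.113)²
n ≈ 581.44
Round up to the next whole number: n = 582 pairs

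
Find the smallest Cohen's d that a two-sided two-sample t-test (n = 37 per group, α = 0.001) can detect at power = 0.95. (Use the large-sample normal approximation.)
d ≈ 1.15

Minimum detectable effect (two-sample t-test, normal approximation):
d = (z_{α/2} + z_β) / √(n/2)
d = (3.291 + 1.645) / √(37/2)
d = 4.935 / 4.301
d ≈ 1.15

By Cohen's convention (0.2 small / 0.5 medium / 0.8 large): large effect.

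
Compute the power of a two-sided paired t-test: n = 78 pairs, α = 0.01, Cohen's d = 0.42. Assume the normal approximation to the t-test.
Power ≈ 0.87

Power calculation (paired t-test, normal approximation):
z_β = d · √n - z_{α/2}
z_β = 0.42 · √78 - 2.576
z_β = 0.42 · 8.832 - 2.576
z_β = 1.134

Power = Φ(z_β) = Φ(1.134) ≈ 0.871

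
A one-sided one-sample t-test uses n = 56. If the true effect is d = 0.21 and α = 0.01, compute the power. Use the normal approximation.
Power ≈ 0.23

Power calculation (one-sample t-test, normal approximation):
z_β = d · √n - z_α
z_β = 0.21 · √56 - 2.326
z_β = 0.21 · 7.483 - 2.326
z_β = -0.755

Power = Φ(z_β) = Φ(-0.755) ≈ 0.225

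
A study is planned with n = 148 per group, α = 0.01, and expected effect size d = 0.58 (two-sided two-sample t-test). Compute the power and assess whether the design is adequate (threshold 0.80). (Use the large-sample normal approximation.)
Power ≈ 0.99; the study is adequately powered (power ≥ 0.80)

Power calculation (two-sample t-test, normal approximation):
z_β = d · √(n/2) - z_{α/2}
z_β = 0.58 · √(148/2) - 2.576
z_β = 0.58 · 8.602 - 2.576
z_β = 2.414

Power = Φ(z_β) = Φ(2.414) ≈ 0.992

Effect size d = 0.58 is medium by Cohen's convention (0.2/0.5/0.8).

Threshold: power ≥ 0.80 is conventionally adequate.
Power ≈ 0.99 → the study is adequately powered (power ≥ 0.80).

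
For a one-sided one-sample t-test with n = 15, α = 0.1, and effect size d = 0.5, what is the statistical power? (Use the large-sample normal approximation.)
Power ≈ 0.74

Power calculation (one-sample t-test, normal approximation):
z_β = d · √n - z_α
z_β = 0.5 · √15 - 1.282
z_β = 0.5 · 3.873 - 1.282
z_β = 0.655

Power = Φ(z_β) = Φ(0.655) ≈ 0.744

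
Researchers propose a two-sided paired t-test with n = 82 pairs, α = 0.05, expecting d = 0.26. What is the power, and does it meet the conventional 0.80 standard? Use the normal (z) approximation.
Power ≈ 0.65; the study is underpowered (power < 0.80)

Power calculation (paired t-test, normal approximation):
z_β = d · √n - z_{α/2}
z_β = 0.26 · √82 - 1.960
z_β = 0.26 · 9.055 - 1.960
z_β = 0.394

Power = Φ(z_β) = Φ(0.394) ≈ 0.653

Effect size d = 0.26 is small by Cohen's convention (0.2/0.5/0.8).

Threshold: power ≥ 0.80 is conventionally adequate.
Power ≈ 0.65 → the study is underpowered (power < 0.80).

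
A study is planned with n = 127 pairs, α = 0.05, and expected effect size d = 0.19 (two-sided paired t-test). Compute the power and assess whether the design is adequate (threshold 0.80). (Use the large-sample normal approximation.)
Power ≈ 0.57; the study is underpowered (power < 0.80)

Power calculation (paired t-test, normal approximation):
z_β = d · √n - z_{α/2}
z_β = 0.19 · √127 - 1.960
z_β = 0.19 · 11.269 - 1.960
z_β = 0.181

Power = Φ(z_β) = Φ(0.181) ≈ 0.572

Effect size d = 0.19 is very small by Cohen's convention (0.2/0.5/0.8).

Threshold: power ≥ 0.80 is conventionally adequate.
Power ≈ 0.57 → the study is underpowered (power < 0.80).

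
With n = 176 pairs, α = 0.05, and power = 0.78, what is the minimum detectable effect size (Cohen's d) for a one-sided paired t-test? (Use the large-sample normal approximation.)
d ≈ 0.18

Minimum detectable effect (paired t-test, normal approximation):
d = (z_α + z_β) / √n
d = (1.645 + 0.772) / √176
d = 2.417 / 13.266
d ≈ 0.18

By Cohen's convention (0.2 small / 0.5 medium / 0.8 large): very small effect.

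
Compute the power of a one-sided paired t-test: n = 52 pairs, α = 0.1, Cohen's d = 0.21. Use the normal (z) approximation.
Power ≈ 0.59

Power calculation (paired t-test, normal approximation):
z_β = d · √n - z_α
z_β = 0.21 · √52 - 1.282
z_β = 0.21 · 7.211 - 1.282
z_β = 0.233

Power = Φ(z_β) = Φ(0.233) ≈ 0.592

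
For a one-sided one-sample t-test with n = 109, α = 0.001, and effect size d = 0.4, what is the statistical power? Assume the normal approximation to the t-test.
Power ≈ 0.86

Power calculation (one-sample t-test, normal approximation):
z_β = d · √n - z_α
z_β = 0.4 · √109 - 3.090
z_β = 0.4 · 10.440 - 3.090
z_β = 1.086

Power = Φ(z_β) = Φ(1.086) ≈ 0.861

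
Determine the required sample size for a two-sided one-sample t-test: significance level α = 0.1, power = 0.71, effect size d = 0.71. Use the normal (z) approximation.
n = 10

Sample size formula (one-sample t-test, normal approximation):
n = ((z_{α/2} + z_β) / d)²

z_{α/2} = 1.645 (for α = 0.1, two-sided)
z_β = 0.553 (for power = 0.71)
d = 0.71

n = ((1.645 + 0.553) / 0.71)²
n = (3.096)²
n ≈ 9.59
Round up to the next whole number: n = 10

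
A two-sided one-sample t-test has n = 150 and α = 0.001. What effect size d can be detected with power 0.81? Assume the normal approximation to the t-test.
d ≈ 0.34

Minimum detectable effect (one-sample t-test, normal approximation):
d = (z_{α/2} + z_β) / √n
d = (3.291 + 0.878) / √150
d = 4.168 / 12.247
d ≈ 0.34

By Cohen's convention (0.2 small / 0.5 medium / 0.8 large): small effect.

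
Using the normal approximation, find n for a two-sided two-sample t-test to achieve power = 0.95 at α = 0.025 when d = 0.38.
n = 210 per group

Sample size formula (two-sample t-test, normal approximation):
n = 2 · ((z_{α/2} + z_β) / d)²

z_{α/2} = 2.241 (for α = 0.025, two-sided)
z_β = 1.645 (for power = 0.95)
d = 0.38

n = 2 · ((2.241 + 1.645) / 0.38)²
n = 2 · (10.226)²
n ≈ 209.14
Round up to the next whole number: n = 210 per group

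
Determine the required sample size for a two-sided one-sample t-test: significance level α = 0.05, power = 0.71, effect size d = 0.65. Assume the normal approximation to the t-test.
n = 15

Sample size formula (one-sample t-test, normal approximation):
n = ((z_{α/2} + z_β) / d)²

z_{α/2} = 1.960 (for α = 0.05, two-sided)
z_β = 0.553 (for power = 0.71)
d = 0.65

n = ((1.960 + 0.553) / 0.65)²
n = (3.866)²
n ≈ 14.95
Round up to the next whole number: n = 15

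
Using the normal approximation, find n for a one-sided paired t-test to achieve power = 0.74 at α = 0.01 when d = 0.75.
n = 16 pairs

Sample size formula (paired t-test, normal approximation):
n = ((z_α + z_β) / d)²

z_α = 2.326 (for α = 0.01, one-sided)
z_β = 0.643 (for power = 0.74)
d = 0.75

n = ((2.326 + 0.643) / 0.75)²
n = (3.959)²
n ≈ 15.67
Round up to the next whole number: n = 16 pairs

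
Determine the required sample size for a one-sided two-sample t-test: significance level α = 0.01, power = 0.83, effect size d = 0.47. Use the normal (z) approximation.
n = 98 per group

Sample size formula (two-sample t-test, normal approximation):
n = 2 · ((z_α + z_β) / d)²

z_α = 2.326 (for α = 0.01, one-sided)
z_β = 0.954 (for power = 0.83)
d = 0.47

n = 2 · ((2.326 + 0.954) / 0.47)²
n = 2 · (6.979)²
n ≈ 97.41
Round up to the next whole number: n = 98 per group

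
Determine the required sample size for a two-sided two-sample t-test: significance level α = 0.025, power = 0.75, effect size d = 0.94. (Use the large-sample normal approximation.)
n = 20 per group

Sample size formula (two-sample t-test, normal approximation):
n = 2 · ((z_{α/2} + z_β) / d)²

z_{α/2} = 2.241 (for α = 0.025, two-sided)
z_β = 0.674 (for power = 0.75)
d = 0.94

n = 2 · ((2.241 + 0.674) / 0.94)²
n = 2 · (3.101)²
n ≈ 19.23
Round up to the next whole number: n = 20 per group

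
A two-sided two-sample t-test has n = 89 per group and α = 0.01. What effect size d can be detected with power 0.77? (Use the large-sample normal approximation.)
d ≈ 0.50

Minimum detectable effect (two-sample t-test, normal approximation):
d = (z_{α/2} + z_β) / √(n/2)
d = (2.576 + 0.739) / √(89/2)
d = 3.315 / 6.671
d ≈ 0.50

By Cohen's convention (0.2 small / 0.5 medium / 0.8 large): medium effect.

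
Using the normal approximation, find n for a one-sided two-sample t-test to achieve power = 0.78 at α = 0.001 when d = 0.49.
n = 125 per group

Sample size formula (two-sample t-test, normal approximation):
n = 2 · ((z_α + z_β) / d)²

z_α = 3.090 (for α = 0.001, one-sided)
z_β = 0.772 (for power = 0.78)
d = 0.49

n = 2 · ((3.090 + 0.772) / 0.49)²
n = 2 · (7.882)²
n ≈ 124.25
Round up to the next whole number: n = 125 per group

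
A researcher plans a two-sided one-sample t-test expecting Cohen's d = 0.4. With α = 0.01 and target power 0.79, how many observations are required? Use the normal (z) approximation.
n = 72

Sample size formula (one-sample t-test, normal approximation):
n = ((z_{α/2} + z_β) / d)²

z_{α/2} = 2.576 (for α = 0.01, two-sided)
z_β = 0.806 (for power = 0.79)
d = 0.4

n = ((2.576 + 0.806) / 0.4)²
n = (8.455)²
n ≈ 71.49
Round up to the next whole number: n = 72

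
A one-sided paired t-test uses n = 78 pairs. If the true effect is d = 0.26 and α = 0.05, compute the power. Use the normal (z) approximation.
Power ≈ 0.74

Power calculation (paired t-test, normal approximation):
z_β = d · √n - z_α
z_β = 0.26 · √78 - 1.645
z_β = 0.26 · 8.832 - 1.645
z_β = 0.651

Power = Φ(z_β) = Φ(0.651) ≈ 0.743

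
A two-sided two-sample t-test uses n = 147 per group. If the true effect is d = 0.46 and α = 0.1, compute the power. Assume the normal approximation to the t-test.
Power ≈ 0.99

Power calculation (two-sample t-test, normal approximation):
z_β = d · √(n/2) - z_{α/2}
z_β = 0.46 · √(147/2) - 1.645
z_β = 0.46 · 8.573 - 1.645
z_β = 2.299

Power = Φ(z_β) = Φ(2.299) ≈ 0.989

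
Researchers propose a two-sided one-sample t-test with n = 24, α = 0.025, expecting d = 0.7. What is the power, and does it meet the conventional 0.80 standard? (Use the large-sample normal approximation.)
Power ≈ 0.88; the study is adequately powered (power ≥ 0.80)

Power calculation (one-sample t-test, normal approximation):
z_β = d · √n - z_{α/2}
z_β = 0.7 · √24 - 2.241
z_β = 0.7 · 4.899 - 2.241
z_β = 1.188

Power = Φ(z_β) = Φ(1.188) ≈ 0.883

Effect size d = 0.7 is medium by Cohen's convention (0.2/0.5/0.8).

Threshold: power ≥ 0.80 is conventionally adequate.
Power ≈ 0.88 → the study is adequately powered (power ≥ 0.80).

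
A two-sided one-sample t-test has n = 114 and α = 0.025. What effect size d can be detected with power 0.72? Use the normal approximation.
d ≈ 0.26

Minimum detectable effect (one-sample t-test, normal approximation):
d = (z_{α/2} + z_β) / √n
d = (2.241 + 0.583) / √114
d = 2.824 / 10.677
d ≈ 0.26

By Cohen's convention (0.2 small / 0.5 medium / 0.8 large): small effect.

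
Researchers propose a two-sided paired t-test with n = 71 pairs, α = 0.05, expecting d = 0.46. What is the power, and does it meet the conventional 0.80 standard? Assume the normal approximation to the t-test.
Power ≈ 0.97; the study is adequately powered (power ≥ 0.80)

Power calculation (paired t-test, normal approximation):
z_β = d · √n - z_{α/2}
z_β = 0.46 · √71 - 1.960
z_β = 0.46 · 8.426 - 1.960
z_β = 1.916

Power = Φ(z_β) = Φ(1.916) ≈ 0.972

Effect size d = 0.46 is small by Cohen's convention (0.2/0.5/0.8).

Threshold: power ≥ 0.80 is conventionally adequate.
Power ≈ 0.97 → the study is adequately powered (power ≥ 0.80).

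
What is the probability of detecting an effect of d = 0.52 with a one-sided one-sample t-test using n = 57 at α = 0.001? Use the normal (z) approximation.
Power ≈ 0.80

Power calculation (one-sample t-test, normal approximation):
z_β = d · √n - z_α
z_β = 0.52 · √57 - 3.090
z_β = 0.52 · 7.550 - 3.090
z_β = 0.836

Power = Φ(z_β) = Φ(0.836) ≈ 0.798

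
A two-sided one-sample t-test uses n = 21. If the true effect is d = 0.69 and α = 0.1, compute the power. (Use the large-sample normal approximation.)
Power ≈ 0.94

Power calculation (one-sample t-test, normal approximation):
z_β = d · √n - z_{α/2}
z_β = 0.69 · √21 - 1.645
z_β = 0.69 · 4.583 - 1.645
z_β = 1.517

Power = Φ(z_β) = Φ(1.517) ≈ 0.935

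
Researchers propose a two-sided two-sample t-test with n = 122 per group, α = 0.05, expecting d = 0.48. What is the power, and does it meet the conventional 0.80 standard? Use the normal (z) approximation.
Power ≈ 0.96; the study is adequately powered (power ≥ 0.80)

Power calculation (two-sample t-test, normal approximation):
z_β = d · √(n/2) - z_{α/2}
z_β = 0.48 · √(122/2) - 1.960
z_β = 0.48 · 7.810 - 1.960
z_β = 1.789

Power = Φ(z_β) = Φ(1.789) ≈ 0.963

Effect size d = 0.48 is small by Cohen's convention (0.2/0.5/0.8).

Threshold: power ≥ 0.80 is conventionally adequate.
Power ≈ 0.96 → the study is adequately powered (power ≥ 0.80).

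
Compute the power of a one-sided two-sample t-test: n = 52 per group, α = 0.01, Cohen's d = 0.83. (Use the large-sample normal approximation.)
Power ≈ 0.97

Power calculation (two-sample t-test, normal approximation):
z_β = d · √(n/2) - z_α
z_β = 0.83 · √(52/2) - 2.326
z_β = 0.83 · 5.099 - 2.326
z_β = 1.906

Power = Φ(z_β) = Φ(1.906) ≈ 0.972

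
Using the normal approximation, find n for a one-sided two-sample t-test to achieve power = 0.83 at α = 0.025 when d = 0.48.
n = 74 per group

Sample size formula (two-sample t-test, normal approximation):
n = 2 · ((z_α + z_β) / d)²

z_α = 1.960 (for α = 0.025, one-sided)
z_β = 0.954 (for power = 0.83)
d = 0.48

n = 2 · ((1.960 + 0.954) / 0.48)²
n = 2 · (6.071)²
n ≈ 73.71
Round up to the next whole number: n = 74 per group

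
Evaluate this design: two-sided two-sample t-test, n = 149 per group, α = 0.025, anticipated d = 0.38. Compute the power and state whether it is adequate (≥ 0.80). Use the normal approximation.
Power ≈ 0.85; the study is adequately powered (power ≥ 0.80)

Power calculation (two-sample t-test, normal approximation):
z_β = d · √(n/2) - z_{α/2}
z_β = 0.38 · √(149/2) - 2.241
z_β = 0.38 · 8.631 - 2.241
z_β = 1.039

Power = Φ(z_β) = Φ(1.039) ≈ 0.850

Effect size d = 0.38 is small by Cohen's convention (0.2/0.5/0.8).

Threshold: power ≥ 0.80 is conventionally adequate.
Power ≈ 0.85 → the study is adequately powered (power ≥ 0.80).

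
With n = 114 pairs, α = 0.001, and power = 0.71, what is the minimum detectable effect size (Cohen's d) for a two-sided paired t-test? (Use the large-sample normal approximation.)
d ≈ 0.36

Minimum detectable effect (paired t-test, normal approximation):
d = (z_{α/2} + z_β) / √n
d = (3.291 + 0.553) / √114
d = 3.844 / 10.677
d ≈ 0.36

By Cohen's convention (0.2 small / 0.5 medium / 0.8 large): small effect.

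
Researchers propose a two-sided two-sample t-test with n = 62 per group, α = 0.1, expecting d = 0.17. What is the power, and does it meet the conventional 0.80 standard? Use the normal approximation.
Power ≈ 0.24; the study is underpowered (power < 0.80)

Power calculation (two-sample t-test, normal approximation):
z_β = d · √(n/2) - z_{α/2}
z_β = 0.17 · √(62/2) - 1.645
z_β = 0.17 · 5.568 - 1.645
z_β = -0.698

Power = Φ(z_β) = Φ(-0.698) ≈ 0.242

Effect size d = 0.17 is very small by Cohen's convention (0.2/0.5/0.8).

Threshold: power ≥ 0.80 is conventionally adequate.
Power ≈ 0.24 → the study is underpowered (power < 0.80).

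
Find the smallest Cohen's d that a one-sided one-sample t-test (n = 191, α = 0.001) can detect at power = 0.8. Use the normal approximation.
d ≈ 0.28

Minimum detectable effect (one-sample t-test, normal approximation):
d = (z_α + z_β) / √n
d = (3.090 + 0.842) / √191
d = 3.932 / 13.820
d ≈ 0.28

By Cohen's convention (0.2 small / 0.5 medium / 0.8 large): small effect.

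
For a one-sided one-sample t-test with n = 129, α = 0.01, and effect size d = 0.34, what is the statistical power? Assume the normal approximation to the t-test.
Power ≈ 0.94

Power calculation (one-sample t-test, normal approximation):
z_β = d · √n - z_α
z_β = 0.34 · √129 - 2.326
z_β = 0.34 · 11.358 - 2.326
z_β = 1.535

Power = Φ(z_β) = Φ(1.535) ≈ 0.938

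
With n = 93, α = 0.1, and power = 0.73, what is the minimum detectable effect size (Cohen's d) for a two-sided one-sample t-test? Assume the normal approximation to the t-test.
d ≈ 0.23

Minimum detectable effect (one-sample t-test, normal approximation):
d = (z_{α/2} + z_β) / √n
d = (1.645 + 0.613) / √93
d = 2.258 / 9.644
d ≈ 0.23

By Cohen's convention (0.2 small / 0.5 medium / 0.8 large): small effect.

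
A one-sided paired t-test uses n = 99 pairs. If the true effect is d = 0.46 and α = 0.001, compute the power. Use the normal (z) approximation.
Power ≈ 0.93

Power calculation (paired t-test, normal approximation):
z_β = d · √n - z_α
z_β = 0.46 · √99 - 3.090
z_β = 0.46 · 9.950 - 3.090
z_β = 1.487

Power = Φ(z_β) = Φ(1.487) ≈ 0.931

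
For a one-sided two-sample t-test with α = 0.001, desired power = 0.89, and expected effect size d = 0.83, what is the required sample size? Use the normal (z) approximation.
n = 55 per group

Sample size formula (two-sample t-test, normal approximation):
n = 2 · ((z_α + z_β) / d)²

z_α = 3.090 (for α = 0.001, one-sided)
z_β = 1.227 (for power = 0.89)
d = 0.83

n = 2 · ((3.090 + 1.227) / 0.83)²
n = 2 · (5.201)²
n ≈ 54.10
Round up to the next whole number: n = 55 per group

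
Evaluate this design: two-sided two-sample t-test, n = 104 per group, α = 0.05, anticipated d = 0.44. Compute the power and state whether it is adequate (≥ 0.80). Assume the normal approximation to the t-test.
Power ≈ 0.89; the study is adequately powered (power ≥ 0.80)

Power calculation (two-sample t-test, normal approximation):
z_β = d · √(n/2) - z_{α/2}
z_β = 0.44 · √(104/2) - 1.960
z_β = 0.44 · 7.211 - 1.960
z_β = 1.213

Power = Φ(z_β) = Φ(1.213) ≈ 0.887

Effect size d = 0.44 is small by Cohen's convention (0.2/0.5/0.8).

Threshold: power ≥ 0.80 is conventionally adequate.
Power ≈ 0.89 → the study is adequately powered (power ≥ 0.80).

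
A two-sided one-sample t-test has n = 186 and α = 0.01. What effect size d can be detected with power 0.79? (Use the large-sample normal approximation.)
d ≈ 0.25

Minimum detectable effect (one-sample t-test, normal approximation):
d = (z_{α/2} + z_β) / √n
d = (2.576 + 0.806) / √186
d = 3.382 / 13.638
d ≈ 0.25

By Cohen's convention (0.2 small / 0.5 medium / 0.8 large): small effect.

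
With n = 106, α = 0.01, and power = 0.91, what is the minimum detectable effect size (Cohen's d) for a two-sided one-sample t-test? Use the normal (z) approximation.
d ≈ 0.38

Minimum detectable effect (one-sample t-test, normal approximation):
d = (z_{α/2} + z_β) / √n
d = (2.576 + 1.341) / √106
d = 3.917 / 10.296
d ≈ 0.38

By Cohen's convention (0.2 small / 0.5 medium / 0.8 large): small effect.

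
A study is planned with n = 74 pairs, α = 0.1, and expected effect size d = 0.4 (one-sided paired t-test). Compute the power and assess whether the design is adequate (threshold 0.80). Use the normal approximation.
Power ≈ 0.98; the study is adequately powered (power ≥ 0.80)

Power calculation (paired t-test, normal approximation):
z_β = d · √n - z_α
z_β = 0.4 · √74 - 1.282
z_β = 0.4 · 8.602 - 1.282
z_β = 2.159

Power = Φ(z_β) = Φ(2.159) ≈ 0.985

Effect size d = 0.4 is small by Cohen's convention (0.2/0.5/0.8).

Threshold: power ≥ 0.80 is conventionally adequate.
Power ≈ 0.98 → the study is adequately powered (power ≥ 0.80).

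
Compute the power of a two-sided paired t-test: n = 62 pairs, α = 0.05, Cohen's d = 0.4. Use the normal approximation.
Power ≈ 0.88

Power calculation (paired t-test, normal approximation):
z_β = d · √n - z_{α/2}
z_β = 0.4 · √62 - 1.960
z_β = 0.4 · 7.874 - 1.960
z_β = 1.190

Power = Φ(z_β) = Φ(1.190) ≈ 0.883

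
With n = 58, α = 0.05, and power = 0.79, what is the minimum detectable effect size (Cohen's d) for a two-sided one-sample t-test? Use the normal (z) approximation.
d ≈ 0.36

Minimum detectable effect (one-sample t-test, normal approximation):
d = (z_{α/2} + z_β) / √n
d = (1.960 + 0.806) / √58
d = 2.766 / 7.616
d ≈ 0.36

By Cohen's convention (0.2 small / 0.5 medium / 0.8 large): small effect.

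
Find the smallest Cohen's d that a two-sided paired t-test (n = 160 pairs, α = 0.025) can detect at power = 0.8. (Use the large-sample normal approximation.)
d ≈ 0.24

Minimum detectable effect (paired t-test, normal approximation):
d = (z_{α/2} + z_β) / √n
d = (2.241 + 0.842) / √160
d = 3.083 / 12.649
d ≈ 0.24

By Cohen's convention (0.2 small / 0.5 medium / 0.8 large): small effect.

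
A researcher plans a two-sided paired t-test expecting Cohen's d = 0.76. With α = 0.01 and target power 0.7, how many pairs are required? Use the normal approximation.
n = 17 pairs

Sample size formula (paired t-test, normal approximation):
n = ((z_{α/2} + z_β) / d)²

z_{α/2} = 2.576 (for α = 0.01, two-sided)
z_β = 0.524 (for power = 0.7)
d = 0.76

n = ((2.576 + 0.524) / 0.76)²
n = (4.079)²
n ≈ 16.64
Round up to the next whole number: n = 17 pairs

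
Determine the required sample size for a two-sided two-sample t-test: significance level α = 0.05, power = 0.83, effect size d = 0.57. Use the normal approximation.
n = 53 per group

Sample size formula (two-sample t-test, normal approximation):
n = 2 · ((z_{α/2} + z_β) / d)²

z_{α/2} = 1.960 (for α = 0.05, two-sided)
z_β = 0.954 (for power = 0.83)
d = 0.57

n = 2 · ((1.960 + 0.954) / 0.57)²
n = 2 · (5.112)²
n ≈ 52.27
Round up to the next whole number: n = 53 per group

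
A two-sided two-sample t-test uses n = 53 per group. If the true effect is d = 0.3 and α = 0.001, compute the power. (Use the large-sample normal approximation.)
Power ≈ 0.04

Power calculation (two-sample t-test, normal approximation):
z_β = d · √(n/2) - z_{α/2}
z_β = 0.3 · √(53/2) - 3.291
z_β = 0.3 · 5.148 - 3.291
z_β = -1.746

Power = Φ(z_β) = Φ(-1.746) ≈ 0.040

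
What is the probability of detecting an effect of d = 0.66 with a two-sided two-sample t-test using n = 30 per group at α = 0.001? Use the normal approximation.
Power ≈ 0.23

Power calculation (two-sample t-test, normal approximation):
z_β = d · √(n/2) - z_{α/2}
z_β = 0.66 · √(30/2) - 3.291
z_β = 0.66 · 3.873 - 3.291
z_β = -0.734

Power = Φ(z_β) = Φ(-0.734) ≈ 0.231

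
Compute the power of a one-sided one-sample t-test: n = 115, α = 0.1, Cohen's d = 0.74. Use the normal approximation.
Power ≈ 1.00

Power calculation (one-sample t-test, normal approximation):
z_β = d · √n - z_α
z_β = 0.74 · √115 - 1.282
z_β = 0.74 · 10.724 - 1.282
z_β = 6.654

Power = Φ(z_β) = Φ(6.654) ≈ 1.000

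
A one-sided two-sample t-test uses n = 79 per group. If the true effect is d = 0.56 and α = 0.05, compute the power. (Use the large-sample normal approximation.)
Power ≈ 0.97

Power calculation (two-sample t-test, normal approximation):
z_β = d · √(n/2) - z_α
z_β = 0.56 · √(79/2) - 1.645
z_β = 0.56 · 6.285 - 1.645
z_β = 1.875

Power = Φ(z_β) = Φ(1.875) ≈ 0.970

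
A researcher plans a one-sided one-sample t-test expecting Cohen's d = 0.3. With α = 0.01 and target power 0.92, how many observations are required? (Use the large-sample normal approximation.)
n = 155

Sample size formula (one-sample t-test, normal approximation):
n = ((z_α + z_β) / d)²

z_α = 2.326 (for α = 0.01, one-sided)
z_β = 1.405 (for power = 0.92)
d = 0.3

n = ((2.326 + 1.405) / 0.3)²
n = (12.437)²
n ≈ 154.68
Round up to the next whole number: n = 155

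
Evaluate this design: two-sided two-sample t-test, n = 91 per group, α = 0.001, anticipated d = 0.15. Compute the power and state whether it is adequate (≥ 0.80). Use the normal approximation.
Power ≈ 0.01; the study is underpowered (power < 0.80)

Power calculation (two-sample t-test, normal approximation):
z_β = d · √(n/2) - z_{α/2}
z_β = 0.15 · √(91/2) - 3.291
z_β = 0.15 · 6.745 - 3.291
z_β = -2.279

Power = Φ(z_β) = Φ(-2.279) ≈ 0.011

Effect size d = 0.15 is very small by Cohen's convention (0.2/0.5/0.8).

Threshold: power ≥ 0.80 is conventionally adequate.
Power ≈ 0.01 → the study is underpowered (power < 0.80).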